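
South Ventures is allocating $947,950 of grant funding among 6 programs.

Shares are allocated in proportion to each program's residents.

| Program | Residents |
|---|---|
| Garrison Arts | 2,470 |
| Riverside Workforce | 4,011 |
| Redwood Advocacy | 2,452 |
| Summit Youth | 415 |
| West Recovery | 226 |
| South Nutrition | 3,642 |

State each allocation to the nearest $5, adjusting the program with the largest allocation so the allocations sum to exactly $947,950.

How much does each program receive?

Garrison Arts: $177,165; Riverside Workforce: $287,705; Redwood Advocacy: $175,875; Summit Youth: $29,765; West Recovery: $16,210; South Nutrition: $261,230

Total residents = 13,216.
Raw shares: Garrison Arts 2,470/13,216 × $947,950 = 177,166.81; Riverside Workforce 4,011/13,216 × $947,950 = 287,698.81; Redwood Advocacy 2,452/13,216 × $947,950 = 175,875.71; Summit Youth 415/13,216 × $947,950 = 29,766.89; West Recovery 226/13,216 × $947,950 = 16,210.40; South Nutrition 3,642/13,216 × $947,950 = 261,231.38.
At nearest $5: Garrison Arts $177,165; Riverside Workforce $287,700; Redwood Advocacy $175,875; Summit Youth $29,765; West Recovery $16,210; South Nutrition $261,230. Sum = $947,945.
Difference $947,950 − $947,945 = +$5 applied to largest allocation (Riverside Workforce): Riverside Workforce becomes $287,705.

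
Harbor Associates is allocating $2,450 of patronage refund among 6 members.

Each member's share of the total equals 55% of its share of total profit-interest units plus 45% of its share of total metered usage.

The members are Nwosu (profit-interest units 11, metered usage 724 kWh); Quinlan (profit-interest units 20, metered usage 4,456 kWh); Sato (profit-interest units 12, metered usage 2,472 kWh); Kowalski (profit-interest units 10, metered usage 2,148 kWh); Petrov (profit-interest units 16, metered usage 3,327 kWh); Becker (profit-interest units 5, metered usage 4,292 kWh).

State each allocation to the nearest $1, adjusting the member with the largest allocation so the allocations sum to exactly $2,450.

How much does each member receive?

Nwosu: $246 | Quinlan: $646 | Sato: $375 | Kowalski: $318 | Petrov: $502 | Becker: $363

Profit-interest units total 74; metered usage total 17,419.
Composite weights (55% profit-interest units + 45% metered usage): Nwosu 0.1005; Quinlan 0.2638; Sato 0.1531; Kowalski 0.1298; Petrov 0.2049; Becker 0.1480.
Unrounded shares: Nwosu 246.13; Quinlan 646.22; Sato 374.97; Kowalski 318.05; Petrov 501.93; Becker 362.70.
At nearest $1: Nwosu $246; Quinlan $646; Sato $375; Kowalski $318; Petrov $502; Becker $363. Sum = $2,450.
Rounded total matches; no reconciliation needed.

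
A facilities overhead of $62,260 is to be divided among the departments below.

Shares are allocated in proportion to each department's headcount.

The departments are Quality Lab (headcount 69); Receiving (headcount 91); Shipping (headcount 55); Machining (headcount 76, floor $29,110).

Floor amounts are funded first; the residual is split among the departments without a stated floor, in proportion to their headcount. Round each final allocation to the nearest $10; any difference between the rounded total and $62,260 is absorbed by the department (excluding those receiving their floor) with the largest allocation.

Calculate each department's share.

Quality Lab: $10,640; Receiving: $14,030; Shipping: $8,480; Machining: $29,110

Minimums first: Machining $29,110. Balance $33,150.
Balance split over remaining headcount 215: Quality Lab 10,638.84 → $10,640; Receiving 14,030.93 → $14,030; Shipping 8,480.23 → $8,480.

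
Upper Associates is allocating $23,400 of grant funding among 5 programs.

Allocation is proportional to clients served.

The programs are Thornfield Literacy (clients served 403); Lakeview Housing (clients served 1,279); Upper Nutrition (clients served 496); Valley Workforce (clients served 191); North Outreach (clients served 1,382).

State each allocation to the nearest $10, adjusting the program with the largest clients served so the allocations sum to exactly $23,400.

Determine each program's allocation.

Combined clients served = 3,751.
Pro-rata amounts: Thornfield Literacy 403/3,751 × $23,400 = 2,514.05; Lakeview Housing 1,279/3,751 × $23,400 = 7,978.83; Upper Nutrition 496/3,751 × $23,400 = 3,094.21; Valley Workforce 191/3,751 × $23,400 = 1,191.52; North Outreach 1,382/3,751 × $23,400 = 8,621.38.
After rounding ($10): Thornfield Literacy $2,510; Lakeview Housing $7,980; Upper Nutrition $3,090; Valley Workforce $1,190; North Outreach $8,620. Sum = $23,390.
Difference $23,400 − $23,390 = +$10 applied to largest clients served (North Outreach): North Outreach becomes $8,630.

Thornfield Literacy: $2,510 | Lakeview Housing: $7,980 | Upper Nutrition: $3,090 | Valley Workforce: $1,190 | North Outreach: $8,630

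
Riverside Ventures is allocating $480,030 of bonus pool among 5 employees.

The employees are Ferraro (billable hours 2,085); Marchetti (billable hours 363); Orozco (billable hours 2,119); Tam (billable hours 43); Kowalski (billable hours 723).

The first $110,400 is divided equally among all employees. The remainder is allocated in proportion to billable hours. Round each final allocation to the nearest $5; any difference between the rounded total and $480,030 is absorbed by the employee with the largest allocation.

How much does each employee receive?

Equal tier: $110,400 ÷ 5 = $22,080 apiece.
Remainder $369,630 by billable hours (total 5,333): Ferraro 144,511.26 → $144,510; Marchetti 25,159.51 → $25,160; Orozco 146,867.80 → $146,870; Tam 2,980.33 → $2,980; Kowalski 50,111.10 → $50,110.
Totals: Ferraro $22,080 + $144,510 = $166,590; Marchetti $22,080 + $25,160 = $47,240; Orozco $22,080 + $146,870 = $168,950; Tam $22,080 + $2,980 = $25,060; Kowalski $22,080 + $50,110 = $72,190.

Ferraro: $166,590 | Marchetti: $47,240 | Orozco: $168,950 | Tam: $25,060 | Kowalski: $72,190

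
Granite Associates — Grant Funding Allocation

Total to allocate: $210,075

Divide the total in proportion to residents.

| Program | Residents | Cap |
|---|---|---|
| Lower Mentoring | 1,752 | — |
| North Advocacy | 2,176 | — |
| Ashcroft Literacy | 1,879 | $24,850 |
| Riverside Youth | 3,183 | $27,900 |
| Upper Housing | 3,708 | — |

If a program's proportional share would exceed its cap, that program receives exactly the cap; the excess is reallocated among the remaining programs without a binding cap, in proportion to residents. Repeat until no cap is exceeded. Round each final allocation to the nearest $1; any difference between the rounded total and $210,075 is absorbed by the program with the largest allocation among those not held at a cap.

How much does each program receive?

Lower Mentoring: $36,097; North Advocacy: $44,832; Ashcroft Literacy: $24,850; Riverside Youth: $27,900; Upper Housing: $76,396

Residents total: 12,698.
Pro-rata shares before constraints: Lower Mentoring 28,984.99; North Advocacy 35,999.62; Ashcroft Literacy 31,086.07; Riverside Youth 52,659.37; Upper Housing 61,344.94.
Held at cap: Ashcroft Literacy ($24,850), Riverside Youth ($27,900); remaining pool $157,325 reallocated over remaining residents 7,636.
Remaining shares: Lower Mentoring 36,096.57 → $36,097; North Advocacy 44,832.27 → $44,832; Upper Housing 76,396.16 → $76,396.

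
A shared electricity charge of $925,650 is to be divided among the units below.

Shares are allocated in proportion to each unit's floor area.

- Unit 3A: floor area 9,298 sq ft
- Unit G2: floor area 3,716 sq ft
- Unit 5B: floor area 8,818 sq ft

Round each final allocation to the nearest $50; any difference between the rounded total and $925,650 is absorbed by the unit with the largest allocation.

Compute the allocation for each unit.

Total floor area = 21,832.
Unrounded shares: Unit 3A 9,298/21,832 × $925,650 = 394,223.79; Unit G2 3,716/21,832 × $925,650 = 157,553.84; Unit 5B 8,818/21,832 × $925,650 = 373,872.38.
After rounding ($50): Unit 3A $394,200; Unit G2 $157,550; Unit 5B $373,850. Sum = $925,600.
Difference $925,650 − $925,600 = +$50 applied to largest allocation (Unit 3A): Unit 3A becomes $394,250.

Unit 3A: $394,250; Unit G2: $157,550; Unit 5B: $373,850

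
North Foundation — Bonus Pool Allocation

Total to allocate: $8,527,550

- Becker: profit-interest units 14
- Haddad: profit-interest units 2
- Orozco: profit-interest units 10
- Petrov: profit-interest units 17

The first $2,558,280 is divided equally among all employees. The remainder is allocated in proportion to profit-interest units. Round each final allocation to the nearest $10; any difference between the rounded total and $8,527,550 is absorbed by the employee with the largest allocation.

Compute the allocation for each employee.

Becker: $2,583,050; Haddad: $917,210; Orozco: $2,027,770; Petrov: $2,999,520

Equal tier: $2,558,280 ÷ 4 = $639,570 apiece.
Remainder $5,969,270 by profit-interest units (total 43): Becker 1,943,483.26 → $1,943,480; Haddad 277,640.47 → $277,640; Orozco 1,388,202.33 → $1,388,200; Petrov 2,359,943.95 → $2,359,940.
Rounding difference +$10 on remainder applied to Petrov.
Totals: Becker $639,570 + $1,943,480 = $2,583,050; Haddad $639,570 + $277,640 = $917,210; Orozco $639,570 + $1,388,200 = $2,027,770; Petrov $639,570 + $2,359,950 = $2,999,520.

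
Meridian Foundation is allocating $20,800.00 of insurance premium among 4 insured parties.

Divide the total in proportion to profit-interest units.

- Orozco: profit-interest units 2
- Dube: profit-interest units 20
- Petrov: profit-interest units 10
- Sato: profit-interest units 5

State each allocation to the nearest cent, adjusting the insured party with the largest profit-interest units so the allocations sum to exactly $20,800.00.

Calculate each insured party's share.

Orozco: $1,124.32 | Dube: $11,243.25 | Petrov: $5,621.62 | Sato: $2,810.81

Sum of profit-interest units: 2 + 20 + 10 + 5 = 37.
Raw shares: Orozco 1,124.3243; Dube 11,243.2432; Petrov 5,621.6216; Sato 2,810.8108.
At nearest cent: Orozco $1,124.32; Dube $11,243.24; Petrov $5,621.62; Sato $2,810.81. Sum = $20,799.99.
Difference $20,800.00 − $20,799.99 = +$0.01 applied to largest profit-interest units (Dube): Dube becomes $11,243.25.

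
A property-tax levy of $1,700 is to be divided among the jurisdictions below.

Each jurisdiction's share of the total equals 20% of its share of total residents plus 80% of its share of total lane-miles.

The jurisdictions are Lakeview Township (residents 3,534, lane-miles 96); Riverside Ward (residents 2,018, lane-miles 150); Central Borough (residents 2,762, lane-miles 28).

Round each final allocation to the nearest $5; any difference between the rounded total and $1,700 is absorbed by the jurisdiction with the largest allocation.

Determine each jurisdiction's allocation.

Lakeview Township: $620 | Riverside Ward: $830 | Central Borough: $250

Residents total 8,314; lane-miles total 274.
Combined weights (20% residents + 80% lane-miles): Lakeview Township 0.3653; Riverside Ward 0.4865; Central Borough 0.1482.
Unrounded shares: Lakeview Township 621.02; Riverside Ward 827.05; Central Borough 251.93.
After rounding ($5): Lakeview Township $620; Riverside Ward $825; Central Borough $250. Sum = $1,695.
Difference $1,700 − $1,695 = +$5 applied to largest allocation (Riverside Ward): Riverside Ward becomes $830.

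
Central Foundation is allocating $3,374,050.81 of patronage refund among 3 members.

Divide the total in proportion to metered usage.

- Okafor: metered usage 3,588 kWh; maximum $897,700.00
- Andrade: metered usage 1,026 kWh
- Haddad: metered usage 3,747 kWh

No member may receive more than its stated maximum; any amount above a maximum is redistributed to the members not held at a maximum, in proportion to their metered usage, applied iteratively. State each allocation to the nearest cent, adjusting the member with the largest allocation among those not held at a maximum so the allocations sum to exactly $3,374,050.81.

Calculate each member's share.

Okafor: $897,700.00 · Andrade: $532,314.25 · Haddad: $1,944,036.56

Sum of metered usage: 8,361.
Proportional shares (ignoring caps): Okafor 1,447,924.2084; Andrade 414,038.5278; Haddad 1,512,088.0738.
Capped: Okafor ($897,700.00); remaining pool $2,476,350.81 reallocated over remaining metered usage 4,773.
Redistributed shares: Andrade 532,314.2533 → $532,314.25; Haddad 1,944,036.5567 → $1,944,036.56.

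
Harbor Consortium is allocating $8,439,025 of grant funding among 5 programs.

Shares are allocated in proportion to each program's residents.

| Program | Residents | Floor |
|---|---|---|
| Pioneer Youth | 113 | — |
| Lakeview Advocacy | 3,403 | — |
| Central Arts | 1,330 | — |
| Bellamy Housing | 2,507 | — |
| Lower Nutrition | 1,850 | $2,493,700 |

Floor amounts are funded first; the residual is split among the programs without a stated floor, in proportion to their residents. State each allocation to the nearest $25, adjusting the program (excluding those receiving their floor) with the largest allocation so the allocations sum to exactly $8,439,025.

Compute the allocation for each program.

Pioneer Youth: $91,375 · Lakeview Advocacy: $2,751,525 · Central Arts: $1,075,375 · Bellamy Housing: $2,027,050 · Lower Nutrition: $2,493,700

Guaranteed amounts: Lower Nutrition $2,493,700. Balance $5,945,325.
Balance split over remaining residents 7,353: Pioneer Youth 91,367.02 → $91,375; Lakeview Advocacy 2,751,521.96 → $2,751,525; Central Arts 1,075,381.78 → $1,075,375; Bellamy Housing 2,027,054.23 → $2,027,050.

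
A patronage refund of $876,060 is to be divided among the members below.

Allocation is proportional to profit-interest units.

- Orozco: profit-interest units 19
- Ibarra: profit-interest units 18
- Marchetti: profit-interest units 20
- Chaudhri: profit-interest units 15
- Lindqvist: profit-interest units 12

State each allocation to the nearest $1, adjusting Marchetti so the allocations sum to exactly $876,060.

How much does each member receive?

Total profit-interest units = 84.
Pro-rata amounts: Orozco 19/84 × $876,060 = 198,156.43; Ibarra 18/84 × $876,060 = 187,727.14; Marchetti 20/84 × $876,060 = 208,585.71; Chaudhri 15/84 × $876,060 = 156,439.29; Lindqvist 12/84 × $876,060 = 125,151.43.
At nearest $1: Orozco $198,156; Ibarra $187,727; Marchetti $208,586; Chaudhri $156,439; Lindqvist $125,151. Sum = $876,059.
Difference $876,060 − $876,059 = +$1 applied to Marchetti: Marchetti becomes $208,587.

Orozco: $198,156 · Ibarra: $187,727 · Marchetti: $208,587 · Chaudhri: $156,439 · Lindqvist: $125,151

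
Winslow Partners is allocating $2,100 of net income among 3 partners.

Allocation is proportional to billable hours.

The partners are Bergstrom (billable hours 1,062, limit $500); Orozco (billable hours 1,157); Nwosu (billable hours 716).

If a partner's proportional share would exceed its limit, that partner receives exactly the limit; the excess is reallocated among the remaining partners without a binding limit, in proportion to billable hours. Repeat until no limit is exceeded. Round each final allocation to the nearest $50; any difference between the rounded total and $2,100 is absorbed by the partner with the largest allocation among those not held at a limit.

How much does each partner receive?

Bergstrom: $500; Orozco: $1,000; Nwosu: $600

Combined billable hours = 2,935.
Proportional shares (ignoring caps): Bergstrom 759.86; Orozco 827.84; Nwosu 512.30.
Capped: Bergstrom ($500); balance $1,600 reallocated over remaining billable hours 1,873.
Redistributed shares: Orozco 988.36 → $1,000; Nwosu 611.64 → $600.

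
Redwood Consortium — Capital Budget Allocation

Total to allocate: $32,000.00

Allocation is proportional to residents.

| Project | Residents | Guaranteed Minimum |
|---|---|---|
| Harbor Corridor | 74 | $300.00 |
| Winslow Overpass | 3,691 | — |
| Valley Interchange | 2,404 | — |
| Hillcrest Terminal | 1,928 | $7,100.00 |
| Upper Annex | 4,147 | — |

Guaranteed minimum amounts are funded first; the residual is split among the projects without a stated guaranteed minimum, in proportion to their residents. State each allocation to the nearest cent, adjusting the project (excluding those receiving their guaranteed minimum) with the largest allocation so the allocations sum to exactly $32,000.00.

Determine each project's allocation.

Minimums first: Harbor Corridor $300.00; Hillcrest Terminal $7,100.00. Remaining pool $24,600.00.
Remaining pool split over remaining residents 10,242: Winslow Overpass 8,865.3193 → $8,865.32; Valley Interchange 5,774.1066 → $5,774.11; Upper Annex 9,960.5741 → $9,960.57.

Harbor Corridor: $300.00 | Winslow Overpass: $8,865.32 | Valley Interchange: $5,774.11 | Hillcrest Terminal: $7,100.00 | Upper Annex: $9,960.57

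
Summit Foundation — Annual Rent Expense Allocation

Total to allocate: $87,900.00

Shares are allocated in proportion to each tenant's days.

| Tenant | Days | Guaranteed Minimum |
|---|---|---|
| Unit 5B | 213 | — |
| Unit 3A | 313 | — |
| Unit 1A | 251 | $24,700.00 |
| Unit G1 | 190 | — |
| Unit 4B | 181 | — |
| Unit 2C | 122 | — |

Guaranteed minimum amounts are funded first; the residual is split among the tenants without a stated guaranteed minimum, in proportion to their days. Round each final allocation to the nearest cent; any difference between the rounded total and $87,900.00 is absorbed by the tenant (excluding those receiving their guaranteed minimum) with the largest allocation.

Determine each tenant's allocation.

Fund the minimums — Unit 1A $24,700.00. Balance $63,200.00.
Balance split over remaining days 1,019: Unit 5B 13,210.5986 → $13,210.60; Unit 3A 19,412.7576 → $19,412.76; Unit G1 11,784.1021 → $11,784.10; Unit 4B 11,225.9078 → $11,225.91; Unit 2C 7,566.6340 → $7,566.63.

Unit 5B: $13,210.60; Unit 3A: $19,412.76; Unit 1A: $24,700.00; Unit G1: $11,784.10; Unit 4B: $11,225.91; Unit 2C: $7,566.63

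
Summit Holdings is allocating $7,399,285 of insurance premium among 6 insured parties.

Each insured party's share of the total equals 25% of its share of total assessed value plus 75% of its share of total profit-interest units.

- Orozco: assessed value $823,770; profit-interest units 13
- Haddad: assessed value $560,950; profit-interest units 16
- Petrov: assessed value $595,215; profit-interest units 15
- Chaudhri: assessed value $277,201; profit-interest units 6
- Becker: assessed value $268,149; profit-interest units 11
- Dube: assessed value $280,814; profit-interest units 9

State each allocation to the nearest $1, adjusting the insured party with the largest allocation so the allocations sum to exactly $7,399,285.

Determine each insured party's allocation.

Totals — assessed value 2,806,099, profit-interest units 70.
Combined weights (25% assessed value + 75% profit-interest units): Orozco 0.2127; Haddad 0.2214; Petrov 0.2137; Chaudhri 0.0890; Becker 0.1417; Dube 0.1214.
Proportional shares: Orozco 1,573,655.85; Haddad 1,638,235.25; Petrov 1,581,545.18; Chaudhri 658,403.25; Becker 1,048,826.31; Dube 898,619.15.
At nearest $1: Orozco $1,573,656; Haddad $1,638,235; Petrov $1,581,545; Chaudhri $658,403; Becker $1,048,826; Dube $898,619. Sum = $7,399,284.
Difference $7,399,285 − $7,399,284 = +$1 applied to largest allocation (Haddad): Haddad becomes $1,638,236.

Orozco: $1,573,656; Haddad: $1,638,236; Petrov: $1,581,545; Chaudhri: $658,403; Becker: $1,048,826; Dube: $898,619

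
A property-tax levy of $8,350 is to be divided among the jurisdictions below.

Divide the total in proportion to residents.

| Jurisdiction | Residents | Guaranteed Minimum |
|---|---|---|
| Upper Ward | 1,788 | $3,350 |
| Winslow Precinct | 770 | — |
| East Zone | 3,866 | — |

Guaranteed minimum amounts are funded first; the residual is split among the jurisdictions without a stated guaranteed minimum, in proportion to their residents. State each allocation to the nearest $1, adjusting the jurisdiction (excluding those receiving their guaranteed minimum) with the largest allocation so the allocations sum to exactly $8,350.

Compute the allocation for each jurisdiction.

Minimums first: Upper Ward $3,350. Residual $5,000.
Residual split over remaining residents 4,636: Winslow Precinct 830.46 → $830; East Zone 4,169.54 → $4,170.

Upper Ward: $3,350 | Winslow Precinct: $830 | East Zone: $4,170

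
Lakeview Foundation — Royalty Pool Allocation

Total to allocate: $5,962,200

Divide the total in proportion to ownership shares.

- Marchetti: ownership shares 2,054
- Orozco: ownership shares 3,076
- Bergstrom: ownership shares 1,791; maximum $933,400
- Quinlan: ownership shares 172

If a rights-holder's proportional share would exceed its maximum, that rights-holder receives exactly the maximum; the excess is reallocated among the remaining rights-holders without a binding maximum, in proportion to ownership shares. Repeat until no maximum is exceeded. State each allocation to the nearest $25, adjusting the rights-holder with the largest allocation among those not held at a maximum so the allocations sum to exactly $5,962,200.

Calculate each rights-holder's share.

Marchetti: $1,948,150 | Orozco: $2,917,525 | Bergstrom: $933,400 | Quinlan: $163,125

Combined ownership shares = 7,093.
Proportional shares (ignoring caps): Marchetti 1,726,541.49; Orozco 2,585,609.36; Bergstrom 1,505,470.21; Quinlan 144,578.94.
Cap binds for Bergstrom ($933,400); residual $5,028,800 reallocated over remaining ownership shares 5,302.
Remaining shares: Marchetti 1,948,162.05 → $1,948,150; Orozco 2,917,500.72 → $2,917,500; Quinlan 163,137.23 → $163,125.
Rounding difference +$25 applied to Orozco → $2,917,525.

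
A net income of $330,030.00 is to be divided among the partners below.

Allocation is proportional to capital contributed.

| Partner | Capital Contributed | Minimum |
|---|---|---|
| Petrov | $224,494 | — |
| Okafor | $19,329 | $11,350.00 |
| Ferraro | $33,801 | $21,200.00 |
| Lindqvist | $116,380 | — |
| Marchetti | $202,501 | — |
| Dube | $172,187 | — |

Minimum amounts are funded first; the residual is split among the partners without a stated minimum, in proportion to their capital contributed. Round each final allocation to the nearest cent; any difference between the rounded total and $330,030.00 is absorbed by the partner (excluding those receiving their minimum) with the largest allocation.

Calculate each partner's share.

Fund the minimums — Okafor $11,350.00; Ferraro $21,200.00. Residual $297,480.00.
Residual split over remaining capital contributed 715,562: Petrov 93,328.7054 → $93,328.71; Lindqvist 48,382.5614 → $48,382.56; Marchetti 84,185.5737 → $84,185.57; Dube 71,583.1595 → $71,583.16.

Petrov: $93,328.71 · Okafor: $11,350.00 · Ferraro: $21,200.00 · Lindqvist: $48,382.56 · Marchetti: $84,185.57 · Dube: $71,583.16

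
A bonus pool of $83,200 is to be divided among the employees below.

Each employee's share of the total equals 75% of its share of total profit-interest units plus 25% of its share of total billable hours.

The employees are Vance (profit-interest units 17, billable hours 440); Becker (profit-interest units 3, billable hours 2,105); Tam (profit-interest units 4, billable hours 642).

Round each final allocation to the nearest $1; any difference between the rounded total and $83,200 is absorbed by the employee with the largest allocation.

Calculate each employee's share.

Vance: $47,072 · Becker: $21,538 · Tam: $14,590

Totals — profit-interest units 24, billable hours 3,187.
Composite weights (75% profit-interest units + 25% billable hours): Vance 0.5658; Becker 0.2589; Tam 0.1754.
Pro-rata amounts: Vance 47,071.67; Becker 21,538.31; Tam 14,590.02.
Rounded to nearest $1: Vance $47,072; Becker $21,538; Tam $14,590. Sum = $83,200.
No rounding difference to absorb.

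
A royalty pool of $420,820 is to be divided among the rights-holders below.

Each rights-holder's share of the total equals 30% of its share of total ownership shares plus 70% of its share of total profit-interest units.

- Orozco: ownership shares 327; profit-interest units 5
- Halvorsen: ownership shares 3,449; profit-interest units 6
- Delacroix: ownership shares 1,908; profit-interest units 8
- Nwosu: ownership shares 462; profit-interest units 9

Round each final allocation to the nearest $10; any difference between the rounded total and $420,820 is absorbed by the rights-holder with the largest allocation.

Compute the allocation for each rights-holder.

Orozco: $59,320 · Halvorsen: $133,970 · Delacroix: $123,360 · Nwosu: $104,170

Totals — ownership shares 6,146, profit-interest units 28.
Composite weights (30% ownership shares + 70% profit-interest units): Orozco 0.1410; Halvorsen 0.3184; Delacroix 0.2931; Nwosu 0.2476.
Pro-rata amounts: Orozco 59,319.46; Halvorsen 133,969.48; Delacroix 123,356.54; Nwosu 104,174.52.
At nearest $10: Orozco $59,320; Halvorsen $133,970; Delacroix $123,360; Nwosu $104,170. Sum = $420,820.
Rounded total matches; no reconciliation needed.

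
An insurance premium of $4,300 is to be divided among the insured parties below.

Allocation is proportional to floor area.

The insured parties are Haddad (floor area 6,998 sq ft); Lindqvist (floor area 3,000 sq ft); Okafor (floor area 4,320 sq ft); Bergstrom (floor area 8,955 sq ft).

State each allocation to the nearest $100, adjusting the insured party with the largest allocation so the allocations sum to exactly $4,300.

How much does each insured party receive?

Haddad: $1,300 · Lindqvist: $600 · Okafor: $800 · Bergstrom: $1,600

Combined floor area = 23,273.
Pro-rata amounts: Haddad 6,998/23,273 × $4,300 = 1,292.97; Lindqvist 3,000/23,273 × $4,300 = 554.29; Okafor 4,320/23,273 × $4,300 = 798.18; Bergstrom 8,955/23,273 × $4,300 = 1,654.56.
At nearest $100: Haddad $1,300; Lindqvist $600; Okafor $800; Bergstrom $1,700. Sum = $4,400.
Difference $4,300 − $4,400 = −$100 applied to largest allocation (Bergstrom): Bergstrom becomes $1,600.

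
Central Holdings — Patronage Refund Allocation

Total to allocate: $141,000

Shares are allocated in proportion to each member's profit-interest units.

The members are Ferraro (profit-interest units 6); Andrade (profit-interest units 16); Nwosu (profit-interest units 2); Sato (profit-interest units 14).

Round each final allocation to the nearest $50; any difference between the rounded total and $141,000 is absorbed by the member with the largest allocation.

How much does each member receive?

Ferraro: $22,250; Andrade: $59,400; Nwosu: $7,400; Sato: $51,950

Total profit-interest units = 38.
Proportional shares: Ferraro 6/38 × $141,000 = 22,263.16; Andrade 16/38 × $141,000 = 59,368.42; Nwosu 2/38 × $141,000 = 7,421.05; Sato 14/38 × $141,000 = 51,947.37.
After rounding ($50): Ferraro $22,250; Andrade $59,350; Nwosu $7,400; Sato $51,950. Sum = $140,950.
Difference $141,000 − $140,950 = +$50 applied to largest allocation (Andrade): Andrade becomes $59,400.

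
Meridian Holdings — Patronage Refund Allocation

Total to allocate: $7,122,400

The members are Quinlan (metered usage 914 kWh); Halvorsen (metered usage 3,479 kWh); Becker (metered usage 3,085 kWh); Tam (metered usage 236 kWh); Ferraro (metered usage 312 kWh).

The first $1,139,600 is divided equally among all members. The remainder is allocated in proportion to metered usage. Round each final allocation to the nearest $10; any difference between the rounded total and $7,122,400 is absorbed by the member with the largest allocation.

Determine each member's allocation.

Quinlan: $909,240 · Halvorsen: $2,821,270 · Becker: $2,527,560 · Tam: $403,840 · Ferraro: $460,490

$1,139,600 shared equally gives $227,920 per member.
Remainder $5,982,800 by metered usage (total 8,026): Quinlan 681,320.61 → $681,320; Halvorsen 2,593,341.79 → $2,593,340; Becker 2,299,643.41 → $2,299,640; Tam 175,920.86 → $175,920; Ferraro 232,573.34 → $232,570.
Rounding difference +$10 on remainder applied to Halvorsen.
Totals: Quinlan $227,920 + $681,320 = $909,240; Halvorsen $227,920 + $2,593,350 = $2,821,270; Becker $227,920 + $2,299,640 = $2,527,560; Tam $227,920 + $175,920 = $403,840; Ferraro $227,920 + $232,570 = $460,490.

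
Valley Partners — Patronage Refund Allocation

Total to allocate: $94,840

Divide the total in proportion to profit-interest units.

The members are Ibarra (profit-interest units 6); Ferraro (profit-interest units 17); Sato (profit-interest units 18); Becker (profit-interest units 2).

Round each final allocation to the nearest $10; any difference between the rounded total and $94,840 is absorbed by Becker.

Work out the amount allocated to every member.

Ibarra: $13,230 | Ferraro: $37,490 | Sato: $39,700 | Becker: $4,420

Sum of profit-interest units: 43.
Pro-rata amounts: Ibarra 6/43 × $94,840 = 13,233.49; Ferraro 17/43 × $94,840 = 37,494.88; Sato 18/43 × $94,840 = 39,700.47; Becker 2/43 × $94,840 = 4,411.16.
At nearest $10: Ibarra $13,230; Ferraro $37,490; Sato $39,700; Becker $4,410. Sum = $94,830.
Difference $94,840 − $94,830 = +$10 applied to Becker: Becker becomes $4,420.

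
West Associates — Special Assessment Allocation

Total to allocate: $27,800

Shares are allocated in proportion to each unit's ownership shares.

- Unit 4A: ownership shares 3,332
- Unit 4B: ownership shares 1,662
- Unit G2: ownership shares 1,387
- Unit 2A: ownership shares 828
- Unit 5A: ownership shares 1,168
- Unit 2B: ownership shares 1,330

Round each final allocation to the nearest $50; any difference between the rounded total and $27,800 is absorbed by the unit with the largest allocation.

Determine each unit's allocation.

Unit 4A: $9,600 · Unit 4B: $4,750 · Unit G2: $3,950 · Unit 2A: $2,350 · Unit 5A: $3,350 · Unit 2B: $3,800

Total ownership shares = 9,707.
Raw shares: Unit 4A 3,332/9,707 × $27,800 = 9,542.56; Unit 4B 1,662/9,707 × $27,800 = 4,759.82; Unit G2 1,387/9,707 × $27,800 = 3,972.25; Unit 2A 828/9,707 × $27,800 = 2,371.32; Unit 5A 1,168/9,707 × $27,800 = 3,345.05; Unit 2B 1,330/9,707 × $27,800 = 3,809.00.
At nearest $50: Unit 4A $9,550; Unit 4B $4,750; Unit G2 $3,950; Unit 2A $2,350; Unit 5A $3,350; Unit 2B $3,800. Sum = $27,750.
Difference $27,800 − $27,750 = +$50 applied to largest allocation (Unit 4A): Unit 4A becomes $9,600.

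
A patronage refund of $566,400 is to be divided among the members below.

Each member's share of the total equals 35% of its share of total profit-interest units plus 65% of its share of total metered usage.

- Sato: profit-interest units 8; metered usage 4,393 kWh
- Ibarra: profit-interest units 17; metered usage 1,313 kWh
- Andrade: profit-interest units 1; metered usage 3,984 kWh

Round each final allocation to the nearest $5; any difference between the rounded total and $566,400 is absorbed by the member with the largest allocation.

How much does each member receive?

Sato: $227,905; Ibarra: $179,505; Andrade: $158,990

Totals — profit-interest units 26, metered usage 9,690.
Composite weights (35% profit-interest units + 65% metered usage): Sato 0.4024; Ibarra 0.3169; Andrade 0.2807.
Pro-rata amounts: Sato 227,903.72; Ibarra 179,504.33; Andrade 158,991.95.
At nearest $5: Sato $227,905; Ibarra $179,505; Andrade $158,990. Sum = $566,400.
Rounded total matches; no reconciliation needed.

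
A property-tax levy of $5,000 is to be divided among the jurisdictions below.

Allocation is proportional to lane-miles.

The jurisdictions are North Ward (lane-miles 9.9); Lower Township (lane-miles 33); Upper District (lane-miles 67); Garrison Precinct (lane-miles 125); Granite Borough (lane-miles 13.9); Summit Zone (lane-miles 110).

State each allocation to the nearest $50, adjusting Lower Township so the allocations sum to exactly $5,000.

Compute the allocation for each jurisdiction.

North Ward: $150 | Lower Township: $400 | Upper District: $950 | Garrison Precinct: $1,750 | Granite Borough: $200 | Summit Zone: $1,550

Lane-miles total: 358.8.
Pro-rata amounts: North Ward 9.9/358.8 × $5,000 = 137.96; Lower Township 33/358.8 × $5,000 = 459.87; Upper District 67/358.8 × $5,000 = 933.67; Garrison Precinct 125/358.8 × $5,000 = 1,741.92; Granite Borough 13.9/358.8 × $5,000 = 193.70; Summit Zone 110/358.8 × $5,000 = 1,532.89.
Rounded to nearest $50: North Ward $150; Lower Township $450; Upper District $950; Garrison Precinct $1,750; Granite Borough $200; Summit Zone $1,550. Sum = $5,050.
Difference $5,000 − $5,050 = −$50 applied to Lower Township: Lower Township becomes $400.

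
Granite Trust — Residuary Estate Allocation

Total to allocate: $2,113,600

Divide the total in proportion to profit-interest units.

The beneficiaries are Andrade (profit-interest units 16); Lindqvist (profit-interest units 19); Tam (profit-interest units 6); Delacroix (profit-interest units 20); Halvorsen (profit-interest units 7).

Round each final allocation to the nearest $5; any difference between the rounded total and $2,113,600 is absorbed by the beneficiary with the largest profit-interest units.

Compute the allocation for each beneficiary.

Sum of profit-interest units: 16 + 19 + 6 + 20 + 7 = 68.
Unrounded shares: Andrade 497,317.65; Lindqvist 590,564.71; Tam 186,494.12; Delacroix 621,647.06; Halvorsen 217,576.47.
After rounding ($5): Andrade $497,320; Lindqvist $590,565; Tam $186,495; Delacroix $621,645; Halvorsen $217,575. Sum = $2,113,600.
No rounding difference to absorb.

Andrade: $497,320 | Lindqvist: $590,565 | Tam: $186,495 | Delacroix: $621,645 | Halvorsen: $217,575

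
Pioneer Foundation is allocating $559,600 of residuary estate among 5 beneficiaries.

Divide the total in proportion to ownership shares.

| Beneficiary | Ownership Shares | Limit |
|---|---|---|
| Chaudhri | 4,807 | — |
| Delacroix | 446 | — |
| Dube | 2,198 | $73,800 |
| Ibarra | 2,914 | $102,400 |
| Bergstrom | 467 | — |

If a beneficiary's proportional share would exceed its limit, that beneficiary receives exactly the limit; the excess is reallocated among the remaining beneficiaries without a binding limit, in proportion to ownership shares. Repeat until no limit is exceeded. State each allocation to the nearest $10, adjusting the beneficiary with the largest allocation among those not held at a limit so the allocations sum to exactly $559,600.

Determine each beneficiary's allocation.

Sum of ownership shares: 10,832.
Proportional shares (ignoring caps): Chaudhri 248,338.00; Delacroix 23,041.14; Dube 113,552.51; Ibarra 150,542.32; Bergstrom 24,126.03.
Held at cap: Dube ($73,800), Ibarra ($102,400); balance $383,400 reallocated over remaining ownership shares 5,720.
Remaining shares: Chaudhri 322,203.46 → $322,200; Delacroix 29,894.48 → $29,890; Bergstrom 31,302.06 → $31,300.
Rounding difference +$10 applied to Chaudhri → $322,210.

Chaudhri: $322,210 · Delacroix: $29,890 · Dube: $73,800 · Ibarra: $102,400 · Bergstrom: $31,300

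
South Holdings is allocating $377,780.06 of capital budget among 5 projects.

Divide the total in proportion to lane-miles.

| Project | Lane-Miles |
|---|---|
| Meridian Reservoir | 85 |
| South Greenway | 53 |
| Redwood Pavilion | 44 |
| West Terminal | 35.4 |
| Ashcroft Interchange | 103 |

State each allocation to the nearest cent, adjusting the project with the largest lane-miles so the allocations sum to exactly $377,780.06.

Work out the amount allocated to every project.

Total lane-miles = 85 + 53 + 44 + 35.4 + 103 = 320.4.
Pro-rata amounts: Meridian Reservoir 100,222.5502; South Greenway 62,491.7078; Redwood Pavilion 51,879.9084; West Terminal 41,739.7445; Ashcroft Interchange 121,446.1491.
After rounding (cent): Meridian Reservoir $100,222.55; South Greenway $62,491.71; Redwood Pavilion $51,879.91; West Terminal $41,739.74; Ashcroft Interchange $121,446.15. Sum = $377,780.06.
Rounded total matches; no reconciliation needed.

Meridian Reservoir: $100,222.55; South Greenway: $62,491.71; Redwood Pavilion: $51,879.91; West Terminal: $41,739.74; Ashcroft Interchange: $121,446.15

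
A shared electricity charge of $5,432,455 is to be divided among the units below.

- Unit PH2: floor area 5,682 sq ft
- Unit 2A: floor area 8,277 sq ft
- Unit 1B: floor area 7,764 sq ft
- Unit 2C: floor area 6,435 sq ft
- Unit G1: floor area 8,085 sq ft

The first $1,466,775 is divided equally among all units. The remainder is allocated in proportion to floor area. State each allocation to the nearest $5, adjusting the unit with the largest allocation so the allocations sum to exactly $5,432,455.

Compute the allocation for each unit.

Unit PH2: $915,075 · Unit 2A: $1,199,015 · Unit 1B: $1,142,885 · Unit 2C: $997,470 · Unit G1: $1,178,010

First tranche $1,466,775 split equally: $293,355 each.
Remainder $3,965,680 by floor area (total 36,243): Unit PH2 621,719.88 → $621,720; Unit 2A 905,662.70 → $905,665; Unit 1B 849,530.65 → $849,530; Unit 2C 704,112.54 → $704,115; Unit G1 884,654.22 → $884,655.
Rounding difference −$5 on remainder applied to Unit 2A.
Totals: Unit PH2 $293,355 + $621,720 = $915,075; Unit 2A $293,355 + $905,660 = $1,199,015; Unit 1B $293,355 + $849,530 = $1,142,885; Unit 2C $293,355 + $704,115 = $997,470; Unit G1 $293,355 + $884,655 = $1,178,010.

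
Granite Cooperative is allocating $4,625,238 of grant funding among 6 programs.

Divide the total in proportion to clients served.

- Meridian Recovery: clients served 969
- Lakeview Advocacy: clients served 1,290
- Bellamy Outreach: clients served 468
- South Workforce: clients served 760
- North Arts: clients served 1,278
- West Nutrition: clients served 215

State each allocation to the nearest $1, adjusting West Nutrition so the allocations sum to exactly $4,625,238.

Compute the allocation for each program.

Meridian Recovery: $899,971; Lakeview Advocacy: $1,198,104; Bellamy Outreach: $434,661; South Workforce: $705,860; North Arts: $1,186,959; West Nutrition: $199,683

Sum of clients served: 4,980.
Pro-rata amounts: Meridian Recovery 969/4,980 × $4,625,238 = 899,971.01; Lakeview Advocacy 1,290/4,980 × $4,625,238 = 1,198,103.82; Bellamy Outreach 468/4,980 × $4,625,238 = 434,660.92; South Workforce 760/4,980 × $4,625,238 = 705,859.61; North Arts 1,278/4,980 × $4,625,238 = 1,186,958.67; West Nutrition 215/4,980 × $4,625,238 = 199,683.97.
At nearest $1: Meridian Recovery $899,971; Lakeview Advocacy $1,198,104; Bellamy Outreach $434,661; South Workforce $705,860; North Arts $1,186,959; West Nutrition $199,684. Sum = $4,625,239.
Difference $4,625,238 − $4,625,239 = −$1 applied to West Nutrition: West Nutrition becomes $199,683.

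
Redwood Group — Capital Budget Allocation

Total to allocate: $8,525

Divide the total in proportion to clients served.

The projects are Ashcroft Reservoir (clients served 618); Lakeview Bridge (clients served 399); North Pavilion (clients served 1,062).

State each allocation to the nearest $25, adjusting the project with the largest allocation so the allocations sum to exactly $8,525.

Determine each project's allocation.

Ashcroft Reservoir: $2,525 · Lakeview Bridge: $1,625 · North Pavilion: $4,375

Combined clients served = 2,079.
Proportional shares: Ashcroft Reservoir 618/2,079 × $8,525 = 2,534.13; Lakeview Bridge 399/2,079 × $8,525 = 1,636.11; North Pavilion 1,062/2,079 × $8,525 = 4,354.76.
At nearest $25: Ashcroft Reservoir $2,525; Lakeview Bridge $1,625; North Pavilion $4,350. Sum = $8,500.
Difference $8,525 − $8,500 = +$25 applied to largest allocation (North Pavilion): North Pavilion becomes $4,375.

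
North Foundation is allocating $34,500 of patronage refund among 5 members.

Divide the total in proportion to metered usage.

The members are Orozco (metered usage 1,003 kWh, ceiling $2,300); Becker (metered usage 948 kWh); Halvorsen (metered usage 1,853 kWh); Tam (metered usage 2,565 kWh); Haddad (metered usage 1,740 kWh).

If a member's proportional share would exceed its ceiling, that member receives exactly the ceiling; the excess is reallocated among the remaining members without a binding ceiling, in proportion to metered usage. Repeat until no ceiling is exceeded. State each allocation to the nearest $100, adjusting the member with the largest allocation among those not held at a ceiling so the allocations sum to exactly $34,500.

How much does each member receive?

Orozco: $2,300 · Becker: $4,300 · Halvorsen: $8,400 · Tam: $11,600 · Haddad: $7,900

Sum of metered usage: 8,109.
Pro-rata shares before constraints: Orozco 4,267.30; Becker 4,033.30; Halvorsen 7,883.65; Tam 10,912.87; Haddad 7,402.89.
Held at cap: Orozco ($2,300); balance $32,200 reallocated over remaining metered usage 7,106.
Remaining shares: Becker 4,295.75 → $4,300; Halvorsen 8,396.65 → $8,400; Tam 11,622.99 → $11,600; Haddad 7,884.60 → $7,900.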